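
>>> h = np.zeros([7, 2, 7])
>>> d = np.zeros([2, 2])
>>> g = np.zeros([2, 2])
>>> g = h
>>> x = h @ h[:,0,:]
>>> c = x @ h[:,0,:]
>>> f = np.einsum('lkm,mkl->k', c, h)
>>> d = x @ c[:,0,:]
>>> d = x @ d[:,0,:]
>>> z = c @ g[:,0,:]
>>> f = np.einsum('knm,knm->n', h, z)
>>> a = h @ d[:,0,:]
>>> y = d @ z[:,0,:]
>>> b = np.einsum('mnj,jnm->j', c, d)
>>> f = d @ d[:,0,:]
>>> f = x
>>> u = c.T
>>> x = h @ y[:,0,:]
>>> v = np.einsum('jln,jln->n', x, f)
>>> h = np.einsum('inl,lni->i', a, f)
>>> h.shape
(7,)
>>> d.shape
(7, 2, 7)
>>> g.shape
(7, 2, 7)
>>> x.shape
(7, 2, 7)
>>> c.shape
(7, 2, 7)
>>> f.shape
(7, 2, 7)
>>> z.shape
(7, 2, 7)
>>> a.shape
(7, 2, 7)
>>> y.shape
(7, 2, 7)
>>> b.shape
(7,)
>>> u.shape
(7, 2, 7)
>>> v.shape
(7,)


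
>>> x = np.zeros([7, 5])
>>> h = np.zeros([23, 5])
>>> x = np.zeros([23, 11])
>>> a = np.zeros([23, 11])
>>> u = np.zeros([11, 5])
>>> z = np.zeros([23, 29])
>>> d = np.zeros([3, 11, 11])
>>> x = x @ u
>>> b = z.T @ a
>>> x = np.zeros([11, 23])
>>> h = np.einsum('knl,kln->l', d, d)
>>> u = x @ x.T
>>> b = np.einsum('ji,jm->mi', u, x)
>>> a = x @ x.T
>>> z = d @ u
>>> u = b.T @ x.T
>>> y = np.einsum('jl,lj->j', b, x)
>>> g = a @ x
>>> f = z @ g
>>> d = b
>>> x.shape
(11, 23)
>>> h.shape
(11,)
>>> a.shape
(11, 11)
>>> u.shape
(11, 11)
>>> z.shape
(3, 11, 11)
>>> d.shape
(23, 11)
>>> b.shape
(23, 11)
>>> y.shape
(23,)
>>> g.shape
(11, 23)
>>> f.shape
(3, 11, 23)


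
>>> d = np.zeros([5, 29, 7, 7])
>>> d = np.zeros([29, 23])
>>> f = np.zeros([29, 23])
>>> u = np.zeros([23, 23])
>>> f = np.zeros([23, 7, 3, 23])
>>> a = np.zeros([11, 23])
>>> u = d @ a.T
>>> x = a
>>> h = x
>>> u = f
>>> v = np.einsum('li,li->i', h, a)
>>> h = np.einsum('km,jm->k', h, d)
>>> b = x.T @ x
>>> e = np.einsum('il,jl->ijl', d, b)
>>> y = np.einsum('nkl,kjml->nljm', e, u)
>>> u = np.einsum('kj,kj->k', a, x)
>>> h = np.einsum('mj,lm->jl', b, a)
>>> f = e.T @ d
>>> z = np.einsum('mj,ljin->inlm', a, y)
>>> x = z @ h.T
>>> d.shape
(29, 23)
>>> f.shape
(23, 23, 23)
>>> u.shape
(11,)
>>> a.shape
(11, 23)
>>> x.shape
(7, 3, 29, 23)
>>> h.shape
(23, 11)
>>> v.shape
(23,)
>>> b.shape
(23, 23)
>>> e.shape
(29, 23, 23)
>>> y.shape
(29, 23, 7, 3)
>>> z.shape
(7, 3, 29, 11)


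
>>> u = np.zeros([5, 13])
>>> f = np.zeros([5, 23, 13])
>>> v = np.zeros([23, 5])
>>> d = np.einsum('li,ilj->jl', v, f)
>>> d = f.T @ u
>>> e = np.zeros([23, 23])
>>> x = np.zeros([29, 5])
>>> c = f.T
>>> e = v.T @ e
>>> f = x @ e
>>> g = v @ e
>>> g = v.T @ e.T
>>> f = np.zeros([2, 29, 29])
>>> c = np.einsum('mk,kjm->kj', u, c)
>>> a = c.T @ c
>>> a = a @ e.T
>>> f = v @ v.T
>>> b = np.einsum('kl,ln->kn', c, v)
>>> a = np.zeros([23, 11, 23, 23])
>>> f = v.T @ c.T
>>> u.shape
(5, 13)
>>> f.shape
(5, 13)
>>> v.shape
(23, 5)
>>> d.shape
(13, 23, 13)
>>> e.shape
(5, 23)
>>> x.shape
(29, 5)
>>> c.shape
(13, 23)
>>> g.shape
(5, 5)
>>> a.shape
(23, 11, 23, 23)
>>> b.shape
(13, 5)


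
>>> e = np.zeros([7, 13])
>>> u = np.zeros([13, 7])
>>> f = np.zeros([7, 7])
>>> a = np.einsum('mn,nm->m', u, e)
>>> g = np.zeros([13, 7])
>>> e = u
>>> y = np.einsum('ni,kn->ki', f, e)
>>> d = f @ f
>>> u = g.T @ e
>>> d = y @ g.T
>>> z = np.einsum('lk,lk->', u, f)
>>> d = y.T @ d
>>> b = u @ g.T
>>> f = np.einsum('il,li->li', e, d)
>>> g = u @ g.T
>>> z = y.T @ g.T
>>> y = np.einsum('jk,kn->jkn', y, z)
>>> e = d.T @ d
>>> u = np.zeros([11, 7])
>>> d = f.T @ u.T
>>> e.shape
(13, 13)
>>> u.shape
(11, 7)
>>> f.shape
(7, 13)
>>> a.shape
(13,)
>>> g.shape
(7, 13)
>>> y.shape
(13, 7, 7)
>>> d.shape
(13, 11)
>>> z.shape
(7, 7)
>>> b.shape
(7, 13)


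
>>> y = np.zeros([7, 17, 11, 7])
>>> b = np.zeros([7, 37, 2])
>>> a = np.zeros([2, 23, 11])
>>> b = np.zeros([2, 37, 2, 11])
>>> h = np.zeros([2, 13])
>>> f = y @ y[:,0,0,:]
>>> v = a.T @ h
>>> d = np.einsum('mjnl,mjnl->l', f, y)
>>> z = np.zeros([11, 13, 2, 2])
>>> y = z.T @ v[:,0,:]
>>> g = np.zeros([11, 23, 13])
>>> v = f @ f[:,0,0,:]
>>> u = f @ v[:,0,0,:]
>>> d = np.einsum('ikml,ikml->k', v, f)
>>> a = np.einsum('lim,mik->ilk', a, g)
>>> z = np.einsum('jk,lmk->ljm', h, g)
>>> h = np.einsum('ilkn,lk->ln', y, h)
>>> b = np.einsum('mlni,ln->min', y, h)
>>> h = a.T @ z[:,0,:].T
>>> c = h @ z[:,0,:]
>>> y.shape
(2, 2, 13, 13)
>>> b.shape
(2, 13, 13)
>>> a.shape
(23, 2, 13)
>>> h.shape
(13, 2, 11)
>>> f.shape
(7, 17, 11, 7)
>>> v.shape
(7, 17, 11, 7)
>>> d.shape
(17,)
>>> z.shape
(11, 2, 23)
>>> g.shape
(11, 23, 13)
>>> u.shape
(7, 17, 11, 7)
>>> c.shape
(13, 2, 23)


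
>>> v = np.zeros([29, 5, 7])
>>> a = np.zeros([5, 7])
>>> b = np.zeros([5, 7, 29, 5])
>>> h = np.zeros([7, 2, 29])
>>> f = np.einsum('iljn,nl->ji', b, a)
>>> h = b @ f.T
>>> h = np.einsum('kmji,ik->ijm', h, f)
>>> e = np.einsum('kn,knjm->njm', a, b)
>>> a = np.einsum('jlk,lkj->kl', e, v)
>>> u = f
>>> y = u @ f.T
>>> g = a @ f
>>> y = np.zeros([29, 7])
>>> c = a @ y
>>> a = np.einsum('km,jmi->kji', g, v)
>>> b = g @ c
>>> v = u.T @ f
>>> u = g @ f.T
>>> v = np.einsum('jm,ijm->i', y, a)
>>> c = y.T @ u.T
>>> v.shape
(5,)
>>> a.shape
(5, 29, 7)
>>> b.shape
(5, 7)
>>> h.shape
(29, 29, 7)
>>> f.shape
(29, 5)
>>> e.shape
(7, 29, 5)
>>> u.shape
(5, 29)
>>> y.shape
(29, 7)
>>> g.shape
(5, 5)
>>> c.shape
(7, 5)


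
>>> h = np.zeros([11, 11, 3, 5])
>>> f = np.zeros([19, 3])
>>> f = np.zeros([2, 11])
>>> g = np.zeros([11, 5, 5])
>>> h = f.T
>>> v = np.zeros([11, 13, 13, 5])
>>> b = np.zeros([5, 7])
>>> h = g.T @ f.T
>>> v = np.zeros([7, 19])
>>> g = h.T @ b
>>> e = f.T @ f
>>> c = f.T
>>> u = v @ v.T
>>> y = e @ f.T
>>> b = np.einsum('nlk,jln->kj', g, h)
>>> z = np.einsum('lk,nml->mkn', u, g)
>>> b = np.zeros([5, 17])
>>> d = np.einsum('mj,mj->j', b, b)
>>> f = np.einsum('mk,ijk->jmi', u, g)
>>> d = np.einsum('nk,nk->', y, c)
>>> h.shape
(5, 5, 2)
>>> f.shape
(5, 7, 2)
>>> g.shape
(2, 5, 7)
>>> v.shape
(7, 19)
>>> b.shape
(5, 17)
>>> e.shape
(11, 11)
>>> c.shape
(11, 2)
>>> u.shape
(7, 7)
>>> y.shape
(11, 2)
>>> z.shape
(5, 7, 2)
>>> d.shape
()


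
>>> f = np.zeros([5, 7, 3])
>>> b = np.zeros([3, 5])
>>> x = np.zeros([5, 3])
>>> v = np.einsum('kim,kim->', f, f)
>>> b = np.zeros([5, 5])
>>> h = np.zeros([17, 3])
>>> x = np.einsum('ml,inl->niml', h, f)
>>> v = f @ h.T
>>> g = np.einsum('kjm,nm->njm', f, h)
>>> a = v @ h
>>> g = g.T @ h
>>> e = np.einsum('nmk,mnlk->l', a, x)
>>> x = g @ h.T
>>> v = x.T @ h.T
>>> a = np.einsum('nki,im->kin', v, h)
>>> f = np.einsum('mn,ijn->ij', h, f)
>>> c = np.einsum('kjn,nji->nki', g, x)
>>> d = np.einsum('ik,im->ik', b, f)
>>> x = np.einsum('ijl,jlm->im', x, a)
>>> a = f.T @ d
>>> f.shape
(5, 7)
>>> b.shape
(5, 5)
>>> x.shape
(3, 17)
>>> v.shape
(17, 7, 17)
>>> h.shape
(17, 3)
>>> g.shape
(3, 7, 3)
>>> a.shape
(7, 5)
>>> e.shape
(17,)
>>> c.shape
(3, 3, 17)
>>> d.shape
(5, 5)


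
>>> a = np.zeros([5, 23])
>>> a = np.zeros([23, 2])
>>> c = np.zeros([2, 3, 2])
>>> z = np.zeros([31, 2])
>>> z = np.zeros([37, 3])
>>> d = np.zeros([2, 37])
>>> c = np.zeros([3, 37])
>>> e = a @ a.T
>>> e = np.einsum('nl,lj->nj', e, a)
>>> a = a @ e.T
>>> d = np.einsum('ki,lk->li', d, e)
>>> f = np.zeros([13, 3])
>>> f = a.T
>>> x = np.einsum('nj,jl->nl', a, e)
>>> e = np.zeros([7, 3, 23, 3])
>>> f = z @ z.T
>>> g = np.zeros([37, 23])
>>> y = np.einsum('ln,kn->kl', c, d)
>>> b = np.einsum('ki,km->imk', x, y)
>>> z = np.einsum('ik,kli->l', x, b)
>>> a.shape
(23, 23)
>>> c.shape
(3, 37)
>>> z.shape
(3,)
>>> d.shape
(23, 37)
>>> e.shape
(7, 3, 23, 3)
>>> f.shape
(37, 37)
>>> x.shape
(23, 2)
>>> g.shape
(37, 23)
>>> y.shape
(23, 3)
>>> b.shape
(2, 3, 23)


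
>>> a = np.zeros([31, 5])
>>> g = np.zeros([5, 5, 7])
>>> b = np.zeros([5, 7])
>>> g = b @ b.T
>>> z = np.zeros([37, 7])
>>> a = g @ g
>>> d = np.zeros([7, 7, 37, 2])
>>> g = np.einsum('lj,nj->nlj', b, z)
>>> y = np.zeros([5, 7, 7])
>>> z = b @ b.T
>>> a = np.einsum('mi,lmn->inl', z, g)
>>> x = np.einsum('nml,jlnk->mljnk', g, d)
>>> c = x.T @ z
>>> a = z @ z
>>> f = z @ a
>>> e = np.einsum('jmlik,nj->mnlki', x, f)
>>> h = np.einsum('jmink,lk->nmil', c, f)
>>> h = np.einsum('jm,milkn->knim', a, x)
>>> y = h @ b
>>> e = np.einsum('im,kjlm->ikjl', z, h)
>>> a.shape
(5, 5)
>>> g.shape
(37, 5, 7)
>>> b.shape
(5, 7)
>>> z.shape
(5, 5)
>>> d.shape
(7, 7, 37, 2)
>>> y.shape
(37, 2, 7, 7)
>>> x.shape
(5, 7, 7, 37, 2)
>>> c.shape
(2, 37, 7, 7, 5)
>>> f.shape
(5, 5)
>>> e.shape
(5, 37, 2, 7)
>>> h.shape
(37, 2, 7, 5)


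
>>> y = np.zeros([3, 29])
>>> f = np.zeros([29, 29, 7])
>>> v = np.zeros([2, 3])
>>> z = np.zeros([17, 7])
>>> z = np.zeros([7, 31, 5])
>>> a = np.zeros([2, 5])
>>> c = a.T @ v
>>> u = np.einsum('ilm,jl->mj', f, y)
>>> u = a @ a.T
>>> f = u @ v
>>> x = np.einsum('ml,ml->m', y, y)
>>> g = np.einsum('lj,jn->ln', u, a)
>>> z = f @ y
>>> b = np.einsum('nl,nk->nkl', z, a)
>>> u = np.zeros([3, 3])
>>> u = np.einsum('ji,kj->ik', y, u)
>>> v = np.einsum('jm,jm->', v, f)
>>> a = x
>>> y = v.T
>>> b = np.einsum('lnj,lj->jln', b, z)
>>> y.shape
()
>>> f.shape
(2, 3)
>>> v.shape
()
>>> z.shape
(2, 29)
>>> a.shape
(3,)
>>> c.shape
(5, 3)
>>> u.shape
(29, 3)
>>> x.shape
(3,)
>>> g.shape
(2, 5)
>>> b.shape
(29, 2, 5)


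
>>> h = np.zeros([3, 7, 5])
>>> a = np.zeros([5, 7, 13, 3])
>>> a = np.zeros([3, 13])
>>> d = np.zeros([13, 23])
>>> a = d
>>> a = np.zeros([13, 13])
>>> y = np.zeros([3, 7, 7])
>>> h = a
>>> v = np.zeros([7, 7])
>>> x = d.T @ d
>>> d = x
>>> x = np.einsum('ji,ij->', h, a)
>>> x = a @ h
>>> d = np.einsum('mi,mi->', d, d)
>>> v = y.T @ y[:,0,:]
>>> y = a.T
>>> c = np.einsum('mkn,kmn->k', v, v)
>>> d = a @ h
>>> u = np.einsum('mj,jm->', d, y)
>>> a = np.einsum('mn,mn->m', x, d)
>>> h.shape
(13, 13)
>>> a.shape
(13,)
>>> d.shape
(13, 13)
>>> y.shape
(13, 13)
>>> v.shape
(7, 7, 7)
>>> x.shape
(13, 13)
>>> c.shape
(7,)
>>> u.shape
()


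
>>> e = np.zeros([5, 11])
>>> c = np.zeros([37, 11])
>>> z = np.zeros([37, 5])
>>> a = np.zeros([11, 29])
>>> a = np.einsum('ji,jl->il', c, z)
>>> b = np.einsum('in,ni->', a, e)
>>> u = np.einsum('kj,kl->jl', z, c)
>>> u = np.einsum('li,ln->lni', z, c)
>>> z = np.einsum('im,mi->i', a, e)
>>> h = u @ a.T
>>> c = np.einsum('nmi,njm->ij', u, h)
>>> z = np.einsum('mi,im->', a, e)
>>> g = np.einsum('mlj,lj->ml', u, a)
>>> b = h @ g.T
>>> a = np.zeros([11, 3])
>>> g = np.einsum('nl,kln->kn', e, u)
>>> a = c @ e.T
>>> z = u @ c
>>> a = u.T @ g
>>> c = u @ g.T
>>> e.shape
(5, 11)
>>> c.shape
(37, 11, 37)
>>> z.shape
(37, 11, 11)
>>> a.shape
(5, 11, 5)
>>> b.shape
(37, 11, 37)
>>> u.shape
(37, 11, 5)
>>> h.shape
(37, 11, 11)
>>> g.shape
(37, 5)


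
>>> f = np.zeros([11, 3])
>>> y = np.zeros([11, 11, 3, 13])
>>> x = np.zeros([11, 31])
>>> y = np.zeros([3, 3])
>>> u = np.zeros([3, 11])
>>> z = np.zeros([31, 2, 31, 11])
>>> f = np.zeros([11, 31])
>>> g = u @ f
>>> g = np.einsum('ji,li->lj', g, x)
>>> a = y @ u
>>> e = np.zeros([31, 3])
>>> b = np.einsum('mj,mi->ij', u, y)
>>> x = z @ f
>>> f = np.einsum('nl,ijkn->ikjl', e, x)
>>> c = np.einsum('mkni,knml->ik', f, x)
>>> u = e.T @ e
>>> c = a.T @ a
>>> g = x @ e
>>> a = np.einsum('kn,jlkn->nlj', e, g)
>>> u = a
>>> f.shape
(31, 31, 2, 3)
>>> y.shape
(3, 3)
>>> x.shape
(31, 2, 31, 31)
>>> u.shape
(3, 2, 31)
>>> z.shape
(31, 2, 31, 11)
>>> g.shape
(31, 2, 31, 3)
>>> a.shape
(3, 2, 31)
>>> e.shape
(31, 3)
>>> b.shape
(3, 11)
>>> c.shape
(11, 11)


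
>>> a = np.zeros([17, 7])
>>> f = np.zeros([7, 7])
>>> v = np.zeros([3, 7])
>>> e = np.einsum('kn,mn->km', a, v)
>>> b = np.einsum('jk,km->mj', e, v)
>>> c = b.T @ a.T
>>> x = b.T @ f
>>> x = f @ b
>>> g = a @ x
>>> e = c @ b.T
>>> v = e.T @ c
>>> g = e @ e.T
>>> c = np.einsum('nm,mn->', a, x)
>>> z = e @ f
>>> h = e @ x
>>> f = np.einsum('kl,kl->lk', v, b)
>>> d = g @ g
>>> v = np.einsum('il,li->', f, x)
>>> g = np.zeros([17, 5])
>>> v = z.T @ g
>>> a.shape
(17, 7)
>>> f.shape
(17, 7)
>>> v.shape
(7, 5)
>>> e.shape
(17, 7)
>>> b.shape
(7, 17)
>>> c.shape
()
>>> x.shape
(7, 17)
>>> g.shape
(17, 5)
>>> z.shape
(17, 7)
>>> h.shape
(17, 17)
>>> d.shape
(17, 17)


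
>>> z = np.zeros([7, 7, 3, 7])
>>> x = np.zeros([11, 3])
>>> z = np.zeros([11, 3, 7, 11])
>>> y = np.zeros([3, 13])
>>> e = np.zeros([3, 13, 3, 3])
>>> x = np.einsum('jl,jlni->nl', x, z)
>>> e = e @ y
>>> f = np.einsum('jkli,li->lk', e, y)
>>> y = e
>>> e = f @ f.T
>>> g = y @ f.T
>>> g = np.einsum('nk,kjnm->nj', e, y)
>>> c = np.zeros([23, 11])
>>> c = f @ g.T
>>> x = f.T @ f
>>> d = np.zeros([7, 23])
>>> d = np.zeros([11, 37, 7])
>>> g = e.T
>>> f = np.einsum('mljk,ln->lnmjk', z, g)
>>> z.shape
(11, 3, 7, 11)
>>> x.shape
(13, 13)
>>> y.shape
(3, 13, 3, 13)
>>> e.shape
(3, 3)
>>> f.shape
(3, 3, 11, 7, 11)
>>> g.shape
(3, 3)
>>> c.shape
(3, 3)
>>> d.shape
(11, 37, 7)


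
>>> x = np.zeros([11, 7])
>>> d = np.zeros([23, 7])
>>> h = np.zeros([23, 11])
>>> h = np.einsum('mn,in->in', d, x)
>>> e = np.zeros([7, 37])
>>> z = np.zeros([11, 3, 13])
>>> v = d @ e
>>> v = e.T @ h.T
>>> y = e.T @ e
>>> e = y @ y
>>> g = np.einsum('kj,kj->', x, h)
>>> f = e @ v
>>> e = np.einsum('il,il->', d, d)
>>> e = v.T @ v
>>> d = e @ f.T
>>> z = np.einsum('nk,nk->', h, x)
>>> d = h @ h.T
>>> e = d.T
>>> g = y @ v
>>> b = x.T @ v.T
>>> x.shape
(11, 7)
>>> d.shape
(11, 11)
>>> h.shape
(11, 7)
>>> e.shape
(11, 11)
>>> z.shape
()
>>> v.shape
(37, 11)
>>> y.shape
(37, 37)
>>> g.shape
(37, 11)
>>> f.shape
(37, 11)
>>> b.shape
(7, 37)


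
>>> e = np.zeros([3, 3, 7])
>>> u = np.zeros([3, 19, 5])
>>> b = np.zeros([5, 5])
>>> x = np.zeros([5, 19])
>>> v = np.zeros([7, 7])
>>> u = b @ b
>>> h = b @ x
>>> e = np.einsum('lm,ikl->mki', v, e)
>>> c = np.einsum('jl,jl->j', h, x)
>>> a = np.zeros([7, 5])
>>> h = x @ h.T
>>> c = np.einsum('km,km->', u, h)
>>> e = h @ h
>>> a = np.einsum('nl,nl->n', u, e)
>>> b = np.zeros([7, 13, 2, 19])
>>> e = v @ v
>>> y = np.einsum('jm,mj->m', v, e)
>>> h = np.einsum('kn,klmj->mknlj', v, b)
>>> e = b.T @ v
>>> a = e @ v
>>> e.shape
(19, 2, 13, 7)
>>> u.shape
(5, 5)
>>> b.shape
(7, 13, 2, 19)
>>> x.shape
(5, 19)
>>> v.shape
(7, 7)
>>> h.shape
(2, 7, 7, 13, 19)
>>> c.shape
()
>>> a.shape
(19, 2, 13, 7)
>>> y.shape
(7,)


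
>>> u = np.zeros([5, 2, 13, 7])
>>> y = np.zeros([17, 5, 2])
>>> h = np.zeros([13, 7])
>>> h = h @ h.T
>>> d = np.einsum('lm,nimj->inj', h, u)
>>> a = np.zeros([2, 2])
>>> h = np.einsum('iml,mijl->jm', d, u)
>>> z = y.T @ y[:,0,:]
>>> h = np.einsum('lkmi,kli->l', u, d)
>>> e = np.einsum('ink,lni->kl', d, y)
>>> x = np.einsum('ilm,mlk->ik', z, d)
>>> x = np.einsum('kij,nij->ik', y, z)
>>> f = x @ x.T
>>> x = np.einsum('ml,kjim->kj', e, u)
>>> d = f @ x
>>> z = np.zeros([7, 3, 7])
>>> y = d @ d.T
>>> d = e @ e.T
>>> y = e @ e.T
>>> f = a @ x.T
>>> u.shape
(5, 2, 13, 7)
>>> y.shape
(7, 7)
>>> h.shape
(5,)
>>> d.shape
(7, 7)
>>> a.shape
(2, 2)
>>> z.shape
(7, 3, 7)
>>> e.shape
(7, 17)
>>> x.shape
(5, 2)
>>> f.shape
(2, 5)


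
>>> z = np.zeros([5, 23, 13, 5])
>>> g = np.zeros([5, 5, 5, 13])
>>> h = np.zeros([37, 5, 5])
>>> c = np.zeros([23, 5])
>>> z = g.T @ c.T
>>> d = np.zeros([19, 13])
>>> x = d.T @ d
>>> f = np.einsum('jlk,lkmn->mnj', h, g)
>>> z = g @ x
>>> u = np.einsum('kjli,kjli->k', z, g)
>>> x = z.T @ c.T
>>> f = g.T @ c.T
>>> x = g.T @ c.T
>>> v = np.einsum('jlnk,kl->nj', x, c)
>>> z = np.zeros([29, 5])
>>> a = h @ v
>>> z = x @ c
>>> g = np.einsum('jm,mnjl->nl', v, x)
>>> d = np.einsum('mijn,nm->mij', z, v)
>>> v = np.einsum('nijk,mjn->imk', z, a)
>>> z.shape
(13, 5, 5, 5)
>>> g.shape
(5, 23)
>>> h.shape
(37, 5, 5)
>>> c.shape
(23, 5)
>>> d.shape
(13, 5, 5)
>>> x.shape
(13, 5, 5, 23)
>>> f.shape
(13, 5, 5, 23)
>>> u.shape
(5,)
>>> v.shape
(5, 37, 5)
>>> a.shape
(37, 5, 13)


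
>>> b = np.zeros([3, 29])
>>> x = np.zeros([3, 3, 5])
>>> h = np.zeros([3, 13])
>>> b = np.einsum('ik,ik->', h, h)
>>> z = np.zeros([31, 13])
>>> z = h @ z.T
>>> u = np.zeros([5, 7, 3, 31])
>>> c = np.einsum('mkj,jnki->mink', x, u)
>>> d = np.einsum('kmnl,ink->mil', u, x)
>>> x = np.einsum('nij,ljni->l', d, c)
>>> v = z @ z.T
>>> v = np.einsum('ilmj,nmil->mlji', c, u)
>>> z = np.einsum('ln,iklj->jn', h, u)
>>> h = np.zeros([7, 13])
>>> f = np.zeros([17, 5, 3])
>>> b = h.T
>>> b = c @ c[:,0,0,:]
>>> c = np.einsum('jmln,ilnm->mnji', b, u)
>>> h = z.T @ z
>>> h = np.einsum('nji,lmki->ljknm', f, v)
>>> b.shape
(3, 31, 7, 3)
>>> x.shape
(3,)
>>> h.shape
(7, 5, 3, 17, 31)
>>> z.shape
(31, 13)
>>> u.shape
(5, 7, 3, 31)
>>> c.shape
(31, 3, 3, 5)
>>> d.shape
(7, 3, 31)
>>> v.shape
(7, 31, 3, 3)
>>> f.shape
(17, 5, 3)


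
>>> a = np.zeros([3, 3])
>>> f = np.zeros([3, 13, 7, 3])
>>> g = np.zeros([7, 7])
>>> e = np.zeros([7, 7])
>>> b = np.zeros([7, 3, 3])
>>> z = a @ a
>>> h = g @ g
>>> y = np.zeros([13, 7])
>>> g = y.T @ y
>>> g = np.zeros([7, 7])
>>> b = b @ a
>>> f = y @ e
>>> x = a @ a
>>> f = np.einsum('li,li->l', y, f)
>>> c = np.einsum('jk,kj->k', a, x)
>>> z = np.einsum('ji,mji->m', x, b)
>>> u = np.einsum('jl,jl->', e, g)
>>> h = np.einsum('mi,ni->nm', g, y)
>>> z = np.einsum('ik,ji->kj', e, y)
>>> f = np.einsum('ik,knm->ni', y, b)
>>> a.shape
(3, 3)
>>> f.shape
(3, 13)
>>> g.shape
(7, 7)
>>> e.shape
(7, 7)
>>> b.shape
(7, 3, 3)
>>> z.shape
(7, 13)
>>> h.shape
(13, 7)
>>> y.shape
(13, 7)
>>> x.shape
(3, 3)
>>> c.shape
(3,)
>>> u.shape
()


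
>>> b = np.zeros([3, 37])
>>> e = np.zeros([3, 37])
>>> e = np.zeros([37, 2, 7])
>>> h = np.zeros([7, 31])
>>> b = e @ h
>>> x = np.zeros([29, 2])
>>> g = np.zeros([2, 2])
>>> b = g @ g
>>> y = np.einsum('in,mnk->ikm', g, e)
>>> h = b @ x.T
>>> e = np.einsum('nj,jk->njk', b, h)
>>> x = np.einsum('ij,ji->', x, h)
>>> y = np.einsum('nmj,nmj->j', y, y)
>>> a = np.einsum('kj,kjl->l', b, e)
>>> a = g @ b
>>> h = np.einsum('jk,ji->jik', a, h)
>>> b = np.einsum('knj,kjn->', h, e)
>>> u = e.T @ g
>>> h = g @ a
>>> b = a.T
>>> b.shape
(2, 2)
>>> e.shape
(2, 2, 29)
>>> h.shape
(2, 2)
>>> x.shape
()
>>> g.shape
(2, 2)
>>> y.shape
(37,)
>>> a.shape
(2, 2)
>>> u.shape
(29, 2, 2)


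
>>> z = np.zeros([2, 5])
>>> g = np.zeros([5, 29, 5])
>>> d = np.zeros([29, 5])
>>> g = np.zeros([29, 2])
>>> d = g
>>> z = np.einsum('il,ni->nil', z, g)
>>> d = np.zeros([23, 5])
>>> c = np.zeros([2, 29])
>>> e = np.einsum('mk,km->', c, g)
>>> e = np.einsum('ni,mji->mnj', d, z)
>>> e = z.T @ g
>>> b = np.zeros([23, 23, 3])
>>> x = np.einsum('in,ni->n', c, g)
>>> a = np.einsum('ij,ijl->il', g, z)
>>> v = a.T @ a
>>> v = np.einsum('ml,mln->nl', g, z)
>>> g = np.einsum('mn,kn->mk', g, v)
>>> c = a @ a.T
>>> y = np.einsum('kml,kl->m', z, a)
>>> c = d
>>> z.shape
(29, 2, 5)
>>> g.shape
(29, 5)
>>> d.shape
(23, 5)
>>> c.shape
(23, 5)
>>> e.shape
(5, 2, 2)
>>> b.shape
(23, 23, 3)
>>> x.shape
(29,)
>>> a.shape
(29, 5)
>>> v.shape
(5, 2)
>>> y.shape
(2,)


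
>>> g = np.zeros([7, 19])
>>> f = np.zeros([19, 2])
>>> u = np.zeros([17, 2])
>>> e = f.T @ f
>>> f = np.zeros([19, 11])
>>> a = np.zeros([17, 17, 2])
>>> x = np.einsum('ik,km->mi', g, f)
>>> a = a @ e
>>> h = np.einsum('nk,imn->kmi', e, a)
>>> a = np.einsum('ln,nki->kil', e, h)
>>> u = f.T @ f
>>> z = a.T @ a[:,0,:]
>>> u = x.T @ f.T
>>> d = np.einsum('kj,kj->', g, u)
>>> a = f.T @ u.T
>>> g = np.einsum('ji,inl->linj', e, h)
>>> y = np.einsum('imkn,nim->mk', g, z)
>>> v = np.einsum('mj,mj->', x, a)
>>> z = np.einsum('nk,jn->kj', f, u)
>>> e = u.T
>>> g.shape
(17, 2, 17, 2)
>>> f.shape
(19, 11)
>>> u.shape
(7, 19)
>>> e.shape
(19, 7)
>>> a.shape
(11, 7)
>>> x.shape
(11, 7)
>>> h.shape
(2, 17, 17)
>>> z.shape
(11, 7)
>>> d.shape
()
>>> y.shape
(2, 17)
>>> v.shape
()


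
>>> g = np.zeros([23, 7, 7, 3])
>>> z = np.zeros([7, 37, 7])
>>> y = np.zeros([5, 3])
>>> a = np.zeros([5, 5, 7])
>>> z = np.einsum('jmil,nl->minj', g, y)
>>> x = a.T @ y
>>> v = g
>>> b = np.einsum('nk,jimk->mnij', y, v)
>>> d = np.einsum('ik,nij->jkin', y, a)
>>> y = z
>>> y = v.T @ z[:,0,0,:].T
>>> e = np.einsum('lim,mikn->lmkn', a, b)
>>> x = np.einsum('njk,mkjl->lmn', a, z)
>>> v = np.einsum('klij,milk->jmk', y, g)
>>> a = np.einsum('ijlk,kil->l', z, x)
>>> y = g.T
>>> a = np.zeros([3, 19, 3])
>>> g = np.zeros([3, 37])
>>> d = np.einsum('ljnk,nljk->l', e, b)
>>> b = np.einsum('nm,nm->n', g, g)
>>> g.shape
(3, 37)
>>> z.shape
(7, 7, 5, 23)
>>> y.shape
(3, 7, 7, 23)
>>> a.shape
(3, 19, 3)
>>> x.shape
(23, 7, 5)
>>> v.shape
(7, 23, 3)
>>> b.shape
(3,)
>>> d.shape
(5,)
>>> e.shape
(5, 7, 7, 23)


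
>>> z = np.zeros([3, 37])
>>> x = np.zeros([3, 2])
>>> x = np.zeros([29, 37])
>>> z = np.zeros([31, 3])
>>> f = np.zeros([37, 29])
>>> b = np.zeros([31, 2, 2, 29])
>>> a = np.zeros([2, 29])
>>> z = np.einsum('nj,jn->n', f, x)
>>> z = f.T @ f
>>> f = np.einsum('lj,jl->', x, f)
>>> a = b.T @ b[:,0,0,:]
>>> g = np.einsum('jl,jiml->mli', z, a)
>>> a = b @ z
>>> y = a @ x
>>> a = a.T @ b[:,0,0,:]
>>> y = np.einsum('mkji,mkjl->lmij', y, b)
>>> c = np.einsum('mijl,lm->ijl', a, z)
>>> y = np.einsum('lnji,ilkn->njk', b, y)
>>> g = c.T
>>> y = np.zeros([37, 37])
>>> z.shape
(29, 29)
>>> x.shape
(29, 37)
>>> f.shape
()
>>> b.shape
(31, 2, 2, 29)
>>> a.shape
(29, 2, 2, 29)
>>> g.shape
(29, 2, 2)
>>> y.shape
(37, 37)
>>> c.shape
(2, 2, 29)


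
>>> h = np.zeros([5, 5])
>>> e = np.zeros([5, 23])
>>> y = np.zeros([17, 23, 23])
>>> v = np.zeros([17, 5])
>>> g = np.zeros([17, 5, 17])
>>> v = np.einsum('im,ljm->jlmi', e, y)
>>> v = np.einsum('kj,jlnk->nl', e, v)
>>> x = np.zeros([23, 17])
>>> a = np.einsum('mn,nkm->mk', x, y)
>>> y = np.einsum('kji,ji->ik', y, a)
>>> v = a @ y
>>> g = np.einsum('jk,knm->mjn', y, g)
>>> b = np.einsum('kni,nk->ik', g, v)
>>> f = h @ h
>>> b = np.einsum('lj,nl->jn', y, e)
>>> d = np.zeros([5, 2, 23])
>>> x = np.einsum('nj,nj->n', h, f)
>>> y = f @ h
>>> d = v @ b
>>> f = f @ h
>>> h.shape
(5, 5)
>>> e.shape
(5, 23)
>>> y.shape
(5, 5)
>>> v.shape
(23, 17)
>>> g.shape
(17, 23, 5)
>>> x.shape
(5,)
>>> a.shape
(23, 23)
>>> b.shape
(17, 5)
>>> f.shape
(5, 5)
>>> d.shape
(23, 5)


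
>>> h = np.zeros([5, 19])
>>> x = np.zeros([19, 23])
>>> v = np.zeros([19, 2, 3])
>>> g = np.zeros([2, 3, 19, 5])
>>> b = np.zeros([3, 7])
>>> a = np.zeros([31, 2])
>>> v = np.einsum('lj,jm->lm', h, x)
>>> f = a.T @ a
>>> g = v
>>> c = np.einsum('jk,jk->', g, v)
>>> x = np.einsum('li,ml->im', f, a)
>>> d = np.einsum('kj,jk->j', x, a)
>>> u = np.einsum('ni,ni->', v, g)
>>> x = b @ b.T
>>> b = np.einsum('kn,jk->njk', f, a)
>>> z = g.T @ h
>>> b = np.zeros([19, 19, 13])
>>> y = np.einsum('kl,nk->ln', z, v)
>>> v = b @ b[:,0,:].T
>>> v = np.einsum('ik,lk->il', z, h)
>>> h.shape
(5, 19)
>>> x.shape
(3, 3)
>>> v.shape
(23, 5)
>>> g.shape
(5, 23)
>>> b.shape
(19, 19, 13)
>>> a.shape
(31, 2)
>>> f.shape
(2, 2)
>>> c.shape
()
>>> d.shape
(31,)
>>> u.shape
()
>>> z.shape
(23, 19)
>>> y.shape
(19, 5)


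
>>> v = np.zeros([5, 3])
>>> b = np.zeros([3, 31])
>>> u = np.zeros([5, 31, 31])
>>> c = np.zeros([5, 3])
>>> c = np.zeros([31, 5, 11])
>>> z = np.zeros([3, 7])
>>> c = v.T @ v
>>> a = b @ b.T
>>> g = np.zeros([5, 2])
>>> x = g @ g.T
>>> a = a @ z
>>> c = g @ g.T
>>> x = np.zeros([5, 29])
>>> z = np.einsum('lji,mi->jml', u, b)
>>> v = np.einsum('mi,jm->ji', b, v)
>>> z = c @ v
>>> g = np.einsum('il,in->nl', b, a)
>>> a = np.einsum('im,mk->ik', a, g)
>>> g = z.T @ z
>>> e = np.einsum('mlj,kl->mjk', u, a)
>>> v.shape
(5, 31)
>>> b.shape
(3, 31)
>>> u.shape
(5, 31, 31)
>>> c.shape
(5, 5)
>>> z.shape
(5, 31)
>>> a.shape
(3, 31)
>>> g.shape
(31, 31)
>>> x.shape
(5, 29)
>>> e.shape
(5, 31, 3)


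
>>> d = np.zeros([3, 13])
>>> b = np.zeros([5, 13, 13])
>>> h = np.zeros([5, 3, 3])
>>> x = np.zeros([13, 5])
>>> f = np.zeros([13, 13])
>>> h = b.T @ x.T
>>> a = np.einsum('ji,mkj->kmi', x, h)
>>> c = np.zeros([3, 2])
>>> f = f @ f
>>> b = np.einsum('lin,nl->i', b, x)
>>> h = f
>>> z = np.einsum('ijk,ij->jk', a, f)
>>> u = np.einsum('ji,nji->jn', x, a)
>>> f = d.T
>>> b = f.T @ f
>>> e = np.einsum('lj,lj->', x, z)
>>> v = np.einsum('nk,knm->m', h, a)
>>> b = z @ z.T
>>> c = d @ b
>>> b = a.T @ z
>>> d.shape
(3, 13)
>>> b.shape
(5, 13, 5)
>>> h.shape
(13, 13)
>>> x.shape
(13, 5)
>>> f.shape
(13, 3)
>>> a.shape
(13, 13, 5)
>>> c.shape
(3, 13)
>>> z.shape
(13, 5)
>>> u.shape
(13, 13)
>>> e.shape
()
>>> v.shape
(5,)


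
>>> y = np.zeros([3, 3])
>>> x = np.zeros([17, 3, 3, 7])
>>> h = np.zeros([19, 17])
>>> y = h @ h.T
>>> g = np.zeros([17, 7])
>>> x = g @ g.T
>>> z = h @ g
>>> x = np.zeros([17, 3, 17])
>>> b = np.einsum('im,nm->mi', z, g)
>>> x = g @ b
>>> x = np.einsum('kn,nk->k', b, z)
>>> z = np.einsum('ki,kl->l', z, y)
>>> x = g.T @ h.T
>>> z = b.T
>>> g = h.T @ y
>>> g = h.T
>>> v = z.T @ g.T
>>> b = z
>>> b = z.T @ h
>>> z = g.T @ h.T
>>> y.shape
(19, 19)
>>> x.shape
(7, 19)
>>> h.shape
(19, 17)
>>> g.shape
(17, 19)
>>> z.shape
(19, 19)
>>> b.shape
(7, 17)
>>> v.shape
(7, 17)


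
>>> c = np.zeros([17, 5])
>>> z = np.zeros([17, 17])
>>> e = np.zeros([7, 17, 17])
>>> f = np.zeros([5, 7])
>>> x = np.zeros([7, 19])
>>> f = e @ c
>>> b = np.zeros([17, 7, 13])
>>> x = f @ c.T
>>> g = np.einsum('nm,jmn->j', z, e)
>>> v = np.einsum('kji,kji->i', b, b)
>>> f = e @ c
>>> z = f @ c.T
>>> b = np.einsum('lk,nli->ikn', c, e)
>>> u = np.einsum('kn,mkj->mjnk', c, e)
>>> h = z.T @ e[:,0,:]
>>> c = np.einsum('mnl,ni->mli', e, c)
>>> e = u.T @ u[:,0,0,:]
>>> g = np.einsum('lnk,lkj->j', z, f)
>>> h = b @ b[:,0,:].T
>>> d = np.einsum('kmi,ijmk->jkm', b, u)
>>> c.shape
(7, 17, 5)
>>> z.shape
(7, 17, 17)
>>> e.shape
(17, 5, 17, 17)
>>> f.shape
(7, 17, 5)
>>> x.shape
(7, 17, 17)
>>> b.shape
(17, 5, 7)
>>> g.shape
(5,)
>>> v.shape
(13,)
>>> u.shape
(7, 17, 5, 17)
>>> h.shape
(17, 5, 17)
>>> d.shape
(17, 17, 5)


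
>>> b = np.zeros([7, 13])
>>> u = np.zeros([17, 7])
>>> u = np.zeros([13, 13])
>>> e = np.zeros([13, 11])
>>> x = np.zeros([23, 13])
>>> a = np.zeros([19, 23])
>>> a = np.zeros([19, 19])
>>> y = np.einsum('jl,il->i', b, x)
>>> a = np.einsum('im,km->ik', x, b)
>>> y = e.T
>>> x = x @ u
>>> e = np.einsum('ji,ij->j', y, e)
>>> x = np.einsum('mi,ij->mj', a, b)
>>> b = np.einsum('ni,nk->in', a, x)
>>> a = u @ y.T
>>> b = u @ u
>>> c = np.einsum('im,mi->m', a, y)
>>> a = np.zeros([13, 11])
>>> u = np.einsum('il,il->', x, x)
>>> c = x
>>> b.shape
(13, 13)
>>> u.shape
()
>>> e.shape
(11,)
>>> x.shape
(23, 13)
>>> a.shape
(13, 11)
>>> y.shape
(11, 13)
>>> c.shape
(23, 13)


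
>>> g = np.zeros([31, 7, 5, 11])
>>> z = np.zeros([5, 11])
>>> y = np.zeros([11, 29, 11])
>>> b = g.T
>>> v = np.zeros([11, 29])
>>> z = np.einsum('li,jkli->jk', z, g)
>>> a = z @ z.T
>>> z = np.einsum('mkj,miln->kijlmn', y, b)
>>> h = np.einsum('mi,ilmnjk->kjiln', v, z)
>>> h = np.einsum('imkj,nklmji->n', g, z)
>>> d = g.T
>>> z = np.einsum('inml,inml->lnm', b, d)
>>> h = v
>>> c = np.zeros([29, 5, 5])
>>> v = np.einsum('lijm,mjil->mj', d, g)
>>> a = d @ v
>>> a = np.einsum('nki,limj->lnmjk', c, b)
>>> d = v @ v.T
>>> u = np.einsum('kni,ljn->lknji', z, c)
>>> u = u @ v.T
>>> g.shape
(31, 7, 5, 11)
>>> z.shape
(31, 5, 7)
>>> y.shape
(11, 29, 11)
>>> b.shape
(11, 5, 7, 31)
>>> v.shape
(31, 7)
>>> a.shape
(11, 29, 7, 31, 5)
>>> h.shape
(11, 29)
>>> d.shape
(31, 31)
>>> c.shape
(29, 5, 5)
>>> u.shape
(29, 31, 5, 5, 31)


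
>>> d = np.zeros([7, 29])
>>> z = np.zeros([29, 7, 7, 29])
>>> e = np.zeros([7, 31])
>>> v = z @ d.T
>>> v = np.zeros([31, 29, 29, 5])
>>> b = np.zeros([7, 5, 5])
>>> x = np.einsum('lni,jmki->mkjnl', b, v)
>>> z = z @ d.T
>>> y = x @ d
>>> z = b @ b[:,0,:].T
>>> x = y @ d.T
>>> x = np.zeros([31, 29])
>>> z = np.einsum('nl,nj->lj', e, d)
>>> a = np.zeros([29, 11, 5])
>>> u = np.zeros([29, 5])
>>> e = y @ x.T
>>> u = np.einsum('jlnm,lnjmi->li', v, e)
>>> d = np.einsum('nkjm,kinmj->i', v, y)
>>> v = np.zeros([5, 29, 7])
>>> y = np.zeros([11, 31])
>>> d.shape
(29,)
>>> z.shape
(31, 29)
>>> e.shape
(29, 29, 31, 5, 31)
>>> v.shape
(5, 29, 7)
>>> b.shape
(7, 5, 5)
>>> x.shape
(31, 29)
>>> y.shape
(11, 31)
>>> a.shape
(29, 11, 5)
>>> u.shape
(29, 31)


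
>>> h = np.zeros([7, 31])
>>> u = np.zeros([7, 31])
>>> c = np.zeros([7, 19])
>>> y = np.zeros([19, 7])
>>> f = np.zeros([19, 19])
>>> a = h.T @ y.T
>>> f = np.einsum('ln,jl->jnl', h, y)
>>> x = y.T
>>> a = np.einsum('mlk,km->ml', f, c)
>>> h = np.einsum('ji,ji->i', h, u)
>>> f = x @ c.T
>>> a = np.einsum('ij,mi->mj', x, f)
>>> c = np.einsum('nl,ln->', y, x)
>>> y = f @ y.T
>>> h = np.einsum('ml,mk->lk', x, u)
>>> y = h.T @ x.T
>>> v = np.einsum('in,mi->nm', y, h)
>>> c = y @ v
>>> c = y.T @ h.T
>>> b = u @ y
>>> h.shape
(19, 31)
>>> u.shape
(7, 31)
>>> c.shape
(7, 19)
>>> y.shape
(31, 7)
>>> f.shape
(7, 7)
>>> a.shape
(7, 19)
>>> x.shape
(7, 19)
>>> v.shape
(7, 19)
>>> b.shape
(7, 7)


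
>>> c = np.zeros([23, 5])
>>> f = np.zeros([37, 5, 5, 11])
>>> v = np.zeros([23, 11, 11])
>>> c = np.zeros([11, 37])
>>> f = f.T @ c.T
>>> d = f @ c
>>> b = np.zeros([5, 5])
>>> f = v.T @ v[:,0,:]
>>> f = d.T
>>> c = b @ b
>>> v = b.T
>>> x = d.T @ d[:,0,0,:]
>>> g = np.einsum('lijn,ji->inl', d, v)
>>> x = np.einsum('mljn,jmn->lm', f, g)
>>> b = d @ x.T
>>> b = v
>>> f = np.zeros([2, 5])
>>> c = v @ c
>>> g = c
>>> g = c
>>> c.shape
(5, 5)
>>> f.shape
(2, 5)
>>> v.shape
(5, 5)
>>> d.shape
(11, 5, 5, 37)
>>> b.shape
(5, 5)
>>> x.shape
(5, 37)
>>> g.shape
(5, 5)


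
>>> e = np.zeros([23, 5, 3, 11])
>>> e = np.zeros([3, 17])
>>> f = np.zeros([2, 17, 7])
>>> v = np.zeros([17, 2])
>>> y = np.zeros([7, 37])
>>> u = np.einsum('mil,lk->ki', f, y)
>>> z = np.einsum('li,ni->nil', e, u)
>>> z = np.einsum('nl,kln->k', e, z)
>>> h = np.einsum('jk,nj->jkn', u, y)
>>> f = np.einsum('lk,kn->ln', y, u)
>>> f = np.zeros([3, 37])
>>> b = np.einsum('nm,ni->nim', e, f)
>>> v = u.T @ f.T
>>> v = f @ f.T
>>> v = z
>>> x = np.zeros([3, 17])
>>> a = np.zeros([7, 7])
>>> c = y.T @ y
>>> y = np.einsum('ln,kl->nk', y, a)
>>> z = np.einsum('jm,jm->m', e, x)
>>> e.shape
(3, 17)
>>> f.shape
(3, 37)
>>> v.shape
(37,)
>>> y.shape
(37, 7)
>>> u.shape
(37, 17)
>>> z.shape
(17,)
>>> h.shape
(37, 17, 7)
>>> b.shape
(3, 37, 17)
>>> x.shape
(3, 17)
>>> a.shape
(7, 7)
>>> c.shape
(37, 37)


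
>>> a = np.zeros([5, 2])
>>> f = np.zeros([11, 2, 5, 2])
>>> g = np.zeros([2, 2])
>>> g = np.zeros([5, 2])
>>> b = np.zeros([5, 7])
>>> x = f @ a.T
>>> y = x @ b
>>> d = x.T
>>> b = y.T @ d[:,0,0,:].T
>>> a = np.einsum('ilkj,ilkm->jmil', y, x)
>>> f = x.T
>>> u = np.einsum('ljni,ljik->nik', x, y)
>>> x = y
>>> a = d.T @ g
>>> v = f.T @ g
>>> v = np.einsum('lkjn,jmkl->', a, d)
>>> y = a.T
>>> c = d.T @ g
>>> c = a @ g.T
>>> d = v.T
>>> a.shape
(11, 2, 5, 2)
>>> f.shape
(5, 5, 2, 11)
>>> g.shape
(5, 2)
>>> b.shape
(7, 5, 2, 5)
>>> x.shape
(11, 2, 5, 7)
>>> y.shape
(2, 5, 2, 11)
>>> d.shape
()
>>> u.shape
(5, 5, 7)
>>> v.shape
()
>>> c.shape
(11, 2, 5, 5)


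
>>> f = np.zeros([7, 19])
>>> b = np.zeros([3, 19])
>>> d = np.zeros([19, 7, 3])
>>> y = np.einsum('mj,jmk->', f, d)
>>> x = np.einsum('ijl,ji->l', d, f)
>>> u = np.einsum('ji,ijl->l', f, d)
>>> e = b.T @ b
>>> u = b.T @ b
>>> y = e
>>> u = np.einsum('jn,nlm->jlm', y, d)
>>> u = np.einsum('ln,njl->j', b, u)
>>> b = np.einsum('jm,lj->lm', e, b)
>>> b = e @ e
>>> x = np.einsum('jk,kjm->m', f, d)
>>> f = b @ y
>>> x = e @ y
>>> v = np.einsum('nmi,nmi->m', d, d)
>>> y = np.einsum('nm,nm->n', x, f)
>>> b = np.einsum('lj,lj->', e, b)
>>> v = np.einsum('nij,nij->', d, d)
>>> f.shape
(19, 19)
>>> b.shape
()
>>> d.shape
(19, 7, 3)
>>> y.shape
(19,)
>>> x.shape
(19, 19)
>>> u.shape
(7,)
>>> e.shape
(19, 19)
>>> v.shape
()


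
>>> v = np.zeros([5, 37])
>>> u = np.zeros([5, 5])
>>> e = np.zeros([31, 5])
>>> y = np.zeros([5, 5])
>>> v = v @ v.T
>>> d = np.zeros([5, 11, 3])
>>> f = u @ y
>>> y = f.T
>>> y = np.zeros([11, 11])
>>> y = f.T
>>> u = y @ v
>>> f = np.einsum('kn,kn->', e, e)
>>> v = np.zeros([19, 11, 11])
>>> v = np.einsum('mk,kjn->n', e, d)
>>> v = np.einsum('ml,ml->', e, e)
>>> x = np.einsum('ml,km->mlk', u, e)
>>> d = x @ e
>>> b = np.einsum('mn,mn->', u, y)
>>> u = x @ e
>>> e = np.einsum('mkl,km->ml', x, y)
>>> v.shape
()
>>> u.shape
(5, 5, 5)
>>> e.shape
(5, 31)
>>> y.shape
(5, 5)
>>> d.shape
(5, 5, 5)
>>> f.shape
()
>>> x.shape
(5, 5, 31)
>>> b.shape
()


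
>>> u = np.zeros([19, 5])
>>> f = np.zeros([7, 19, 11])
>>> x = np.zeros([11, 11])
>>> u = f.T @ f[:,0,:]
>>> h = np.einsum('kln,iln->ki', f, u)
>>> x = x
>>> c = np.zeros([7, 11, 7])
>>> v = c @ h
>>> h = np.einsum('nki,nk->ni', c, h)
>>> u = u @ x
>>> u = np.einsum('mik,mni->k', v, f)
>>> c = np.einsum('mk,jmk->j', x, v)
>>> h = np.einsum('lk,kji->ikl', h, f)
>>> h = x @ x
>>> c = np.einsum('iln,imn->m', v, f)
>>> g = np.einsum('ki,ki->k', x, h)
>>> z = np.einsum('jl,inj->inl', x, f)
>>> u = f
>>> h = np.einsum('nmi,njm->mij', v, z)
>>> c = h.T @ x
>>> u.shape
(7, 19, 11)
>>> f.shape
(7, 19, 11)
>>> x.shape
(11, 11)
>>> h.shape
(11, 11, 19)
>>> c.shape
(19, 11, 11)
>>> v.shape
(7, 11, 11)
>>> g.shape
(11,)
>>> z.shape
(7, 19, 11)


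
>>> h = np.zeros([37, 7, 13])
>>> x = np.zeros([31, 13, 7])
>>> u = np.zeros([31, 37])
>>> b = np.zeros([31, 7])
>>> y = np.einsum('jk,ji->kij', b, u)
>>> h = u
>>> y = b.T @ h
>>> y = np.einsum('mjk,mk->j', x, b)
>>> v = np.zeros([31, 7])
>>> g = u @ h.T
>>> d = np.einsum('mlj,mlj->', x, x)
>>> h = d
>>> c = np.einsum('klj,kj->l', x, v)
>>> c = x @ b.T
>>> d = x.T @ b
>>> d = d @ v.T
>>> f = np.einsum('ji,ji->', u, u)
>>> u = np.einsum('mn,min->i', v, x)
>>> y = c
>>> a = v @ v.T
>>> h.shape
()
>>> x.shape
(31, 13, 7)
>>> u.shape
(13,)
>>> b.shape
(31, 7)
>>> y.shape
(31, 13, 31)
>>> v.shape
(31, 7)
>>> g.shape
(31, 31)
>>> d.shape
(7, 13, 31)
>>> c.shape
(31, 13, 31)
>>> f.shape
()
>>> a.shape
(31, 31)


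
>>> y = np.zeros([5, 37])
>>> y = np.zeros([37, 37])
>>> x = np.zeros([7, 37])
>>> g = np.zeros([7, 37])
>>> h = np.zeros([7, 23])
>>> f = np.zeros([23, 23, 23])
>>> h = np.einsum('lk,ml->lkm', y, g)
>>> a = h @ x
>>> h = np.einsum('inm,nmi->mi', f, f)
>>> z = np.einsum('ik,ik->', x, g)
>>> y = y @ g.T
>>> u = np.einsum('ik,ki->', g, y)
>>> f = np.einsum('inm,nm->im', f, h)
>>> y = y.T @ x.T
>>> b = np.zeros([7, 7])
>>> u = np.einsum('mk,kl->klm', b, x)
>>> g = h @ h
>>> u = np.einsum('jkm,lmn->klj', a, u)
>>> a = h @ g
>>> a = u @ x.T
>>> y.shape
(7, 7)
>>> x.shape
(7, 37)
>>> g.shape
(23, 23)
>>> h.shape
(23, 23)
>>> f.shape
(23, 23)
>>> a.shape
(37, 7, 7)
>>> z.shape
()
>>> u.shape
(37, 7, 37)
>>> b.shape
(7, 7)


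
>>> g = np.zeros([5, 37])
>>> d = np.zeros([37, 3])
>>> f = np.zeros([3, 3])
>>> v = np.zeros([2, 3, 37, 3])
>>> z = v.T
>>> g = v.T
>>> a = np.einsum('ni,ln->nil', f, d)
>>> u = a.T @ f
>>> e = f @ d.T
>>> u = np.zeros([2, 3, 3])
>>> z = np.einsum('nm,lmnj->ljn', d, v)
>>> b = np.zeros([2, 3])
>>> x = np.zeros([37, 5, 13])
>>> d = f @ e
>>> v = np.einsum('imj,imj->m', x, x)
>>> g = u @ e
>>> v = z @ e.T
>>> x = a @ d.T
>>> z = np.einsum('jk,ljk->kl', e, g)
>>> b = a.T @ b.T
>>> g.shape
(2, 3, 37)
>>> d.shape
(3, 37)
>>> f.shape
(3, 3)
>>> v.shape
(2, 3, 3)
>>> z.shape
(37, 2)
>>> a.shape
(3, 3, 37)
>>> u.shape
(2, 3, 3)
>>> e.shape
(3, 37)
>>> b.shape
(37, 3, 2)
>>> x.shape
(3, 3, 3)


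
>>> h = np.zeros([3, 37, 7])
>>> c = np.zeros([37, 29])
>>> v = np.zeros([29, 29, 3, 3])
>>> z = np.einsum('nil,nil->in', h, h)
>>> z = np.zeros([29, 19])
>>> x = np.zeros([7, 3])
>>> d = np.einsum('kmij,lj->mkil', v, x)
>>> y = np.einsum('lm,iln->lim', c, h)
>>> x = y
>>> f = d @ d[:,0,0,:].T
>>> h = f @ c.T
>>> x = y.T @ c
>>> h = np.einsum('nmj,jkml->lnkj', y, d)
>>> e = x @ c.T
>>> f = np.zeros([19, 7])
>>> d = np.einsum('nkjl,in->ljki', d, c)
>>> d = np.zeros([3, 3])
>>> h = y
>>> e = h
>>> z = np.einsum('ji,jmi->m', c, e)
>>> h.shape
(37, 3, 29)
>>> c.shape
(37, 29)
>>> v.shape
(29, 29, 3, 3)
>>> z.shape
(3,)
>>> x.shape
(29, 3, 29)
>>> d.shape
(3, 3)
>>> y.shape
(37, 3, 29)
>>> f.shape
(19, 7)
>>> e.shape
(37, 3, 29)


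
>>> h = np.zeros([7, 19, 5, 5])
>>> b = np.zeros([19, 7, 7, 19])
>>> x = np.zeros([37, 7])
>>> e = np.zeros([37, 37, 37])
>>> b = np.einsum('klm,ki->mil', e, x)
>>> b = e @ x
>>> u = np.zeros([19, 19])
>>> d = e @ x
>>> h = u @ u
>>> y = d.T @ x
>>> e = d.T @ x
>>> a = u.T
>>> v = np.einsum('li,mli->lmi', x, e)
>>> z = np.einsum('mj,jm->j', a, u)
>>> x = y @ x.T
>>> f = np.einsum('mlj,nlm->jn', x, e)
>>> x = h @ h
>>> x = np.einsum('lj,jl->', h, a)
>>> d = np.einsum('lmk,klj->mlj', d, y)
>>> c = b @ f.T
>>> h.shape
(19, 19)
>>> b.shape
(37, 37, 7)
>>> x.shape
()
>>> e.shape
(7, 37, 7)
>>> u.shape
(19, 19)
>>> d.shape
(37, 37, 7)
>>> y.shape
(7, 37, 7)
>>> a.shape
(19, 19)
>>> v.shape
(37, 7, 7)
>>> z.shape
(19,)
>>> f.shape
(37, 7)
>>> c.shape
(37, 37, 37)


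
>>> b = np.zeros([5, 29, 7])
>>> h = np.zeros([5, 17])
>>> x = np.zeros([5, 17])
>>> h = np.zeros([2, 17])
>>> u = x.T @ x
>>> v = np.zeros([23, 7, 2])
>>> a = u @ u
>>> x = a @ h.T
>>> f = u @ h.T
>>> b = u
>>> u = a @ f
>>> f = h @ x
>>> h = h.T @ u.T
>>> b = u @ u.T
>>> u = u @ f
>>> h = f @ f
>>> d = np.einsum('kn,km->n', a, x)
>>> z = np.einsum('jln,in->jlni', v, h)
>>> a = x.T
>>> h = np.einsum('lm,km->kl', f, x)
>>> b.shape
(17, 17)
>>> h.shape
(17, 2)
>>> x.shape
(17, 2)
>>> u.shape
(17, 2)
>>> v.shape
(23, 7, 2)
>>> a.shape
(2, 17)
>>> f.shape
(2, 2)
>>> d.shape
(17,)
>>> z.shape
(23, 7, 2, 2)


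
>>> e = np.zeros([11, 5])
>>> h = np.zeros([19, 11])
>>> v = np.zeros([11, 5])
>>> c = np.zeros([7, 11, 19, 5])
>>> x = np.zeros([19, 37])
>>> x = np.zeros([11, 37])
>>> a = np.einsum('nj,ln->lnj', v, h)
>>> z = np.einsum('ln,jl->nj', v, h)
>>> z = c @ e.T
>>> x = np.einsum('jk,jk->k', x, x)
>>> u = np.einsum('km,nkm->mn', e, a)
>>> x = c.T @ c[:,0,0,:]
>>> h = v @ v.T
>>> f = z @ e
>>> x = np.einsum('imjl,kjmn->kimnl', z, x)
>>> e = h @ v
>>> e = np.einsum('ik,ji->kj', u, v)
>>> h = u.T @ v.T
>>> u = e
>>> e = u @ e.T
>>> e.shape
(19, 19)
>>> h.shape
(19, 11)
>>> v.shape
(11, 5)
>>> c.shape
(7, 11, 19, 5)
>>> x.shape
(5, 7, 11, 5, 11)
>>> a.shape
(19, 11, 5)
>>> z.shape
(7, 11, 19, 11)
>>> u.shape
(19, 11)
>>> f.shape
(7, 11, 19, 5)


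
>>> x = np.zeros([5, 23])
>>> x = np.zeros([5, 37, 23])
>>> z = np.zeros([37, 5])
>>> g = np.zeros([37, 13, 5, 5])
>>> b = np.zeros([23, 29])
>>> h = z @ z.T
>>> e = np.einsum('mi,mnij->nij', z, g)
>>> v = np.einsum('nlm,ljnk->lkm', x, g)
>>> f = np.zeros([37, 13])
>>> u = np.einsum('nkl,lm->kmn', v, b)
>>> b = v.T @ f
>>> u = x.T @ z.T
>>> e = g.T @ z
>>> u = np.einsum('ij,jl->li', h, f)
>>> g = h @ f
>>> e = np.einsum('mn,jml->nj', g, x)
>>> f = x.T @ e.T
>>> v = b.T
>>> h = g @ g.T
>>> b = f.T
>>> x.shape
(5, 37, 23)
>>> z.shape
(37, 5)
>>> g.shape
(37, 13)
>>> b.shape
(13, 37, 23)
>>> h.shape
(37, 37)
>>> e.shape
(13, 5)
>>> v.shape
(13, 5, 23)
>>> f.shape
(23, 37, 13)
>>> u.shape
(13, 37)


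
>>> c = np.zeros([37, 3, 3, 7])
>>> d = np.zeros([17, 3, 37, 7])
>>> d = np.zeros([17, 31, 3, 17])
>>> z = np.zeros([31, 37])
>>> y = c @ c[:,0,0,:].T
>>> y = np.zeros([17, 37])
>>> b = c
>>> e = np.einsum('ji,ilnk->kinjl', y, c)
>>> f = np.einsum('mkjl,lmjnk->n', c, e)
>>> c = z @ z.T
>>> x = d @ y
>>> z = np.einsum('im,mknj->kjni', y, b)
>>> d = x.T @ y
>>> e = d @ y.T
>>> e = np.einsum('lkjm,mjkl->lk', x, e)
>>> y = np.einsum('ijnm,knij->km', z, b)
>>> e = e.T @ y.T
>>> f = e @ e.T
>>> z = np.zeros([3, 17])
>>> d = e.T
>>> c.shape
(31, 31)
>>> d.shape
(37, 31)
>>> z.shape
(3, 17)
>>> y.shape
(37, 17)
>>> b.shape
(37, 3, 3, 7)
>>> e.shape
(31, 37)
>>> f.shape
(31, 31)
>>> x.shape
(17, 31, 3, 37)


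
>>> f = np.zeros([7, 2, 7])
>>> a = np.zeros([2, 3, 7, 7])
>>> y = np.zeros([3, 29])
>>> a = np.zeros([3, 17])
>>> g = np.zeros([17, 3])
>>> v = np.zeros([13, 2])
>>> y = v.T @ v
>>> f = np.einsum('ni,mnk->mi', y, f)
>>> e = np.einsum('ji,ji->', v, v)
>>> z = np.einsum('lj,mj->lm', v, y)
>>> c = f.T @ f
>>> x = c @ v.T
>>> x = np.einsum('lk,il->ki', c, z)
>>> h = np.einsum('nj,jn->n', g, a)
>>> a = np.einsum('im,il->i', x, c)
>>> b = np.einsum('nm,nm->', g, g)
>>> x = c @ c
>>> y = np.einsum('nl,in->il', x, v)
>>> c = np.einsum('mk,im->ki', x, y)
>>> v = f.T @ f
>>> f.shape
(7, 2)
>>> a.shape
(2,)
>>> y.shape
(13, 2)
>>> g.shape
(17, 3)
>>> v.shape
(2, 2)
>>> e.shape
()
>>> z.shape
(13, 2)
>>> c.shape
(2, 13)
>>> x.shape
(2, 2)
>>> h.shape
(17,)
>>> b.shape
()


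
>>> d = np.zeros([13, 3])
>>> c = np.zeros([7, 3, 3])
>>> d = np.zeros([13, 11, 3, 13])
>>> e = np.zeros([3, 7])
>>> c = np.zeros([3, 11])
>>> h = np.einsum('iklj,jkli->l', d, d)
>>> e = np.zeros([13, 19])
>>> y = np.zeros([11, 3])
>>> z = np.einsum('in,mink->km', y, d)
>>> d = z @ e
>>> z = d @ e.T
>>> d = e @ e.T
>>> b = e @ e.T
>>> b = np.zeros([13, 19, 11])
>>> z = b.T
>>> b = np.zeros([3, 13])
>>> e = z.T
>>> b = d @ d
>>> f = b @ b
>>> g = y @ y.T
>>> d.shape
(13, 13)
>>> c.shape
(3, 11)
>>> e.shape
(13, 19, 11)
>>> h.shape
(3,)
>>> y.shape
(11, 3)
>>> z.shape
(11, 19, 13)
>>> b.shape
(13, 13)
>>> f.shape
(13, 13)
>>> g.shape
(11, 11)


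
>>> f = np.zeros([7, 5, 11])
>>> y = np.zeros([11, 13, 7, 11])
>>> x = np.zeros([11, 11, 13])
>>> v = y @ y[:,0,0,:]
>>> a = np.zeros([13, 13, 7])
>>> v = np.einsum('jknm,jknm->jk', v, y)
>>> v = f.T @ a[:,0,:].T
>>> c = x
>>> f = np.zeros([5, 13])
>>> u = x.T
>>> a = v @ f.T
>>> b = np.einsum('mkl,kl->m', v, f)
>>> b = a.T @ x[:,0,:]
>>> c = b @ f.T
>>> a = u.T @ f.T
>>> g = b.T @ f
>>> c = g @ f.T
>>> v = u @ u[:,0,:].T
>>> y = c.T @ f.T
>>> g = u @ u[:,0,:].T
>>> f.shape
(5, 13)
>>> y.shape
(5, 5, 5)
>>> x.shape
(11, 11, 13)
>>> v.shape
(13, 11, 13)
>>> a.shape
(11, 11, 5)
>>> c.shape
(13, 5, 5)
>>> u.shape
(13, 11, 11)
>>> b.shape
(5, 5, 13)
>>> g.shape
(13, 11, 13)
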